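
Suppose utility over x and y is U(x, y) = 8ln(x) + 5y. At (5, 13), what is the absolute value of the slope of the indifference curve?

MU_x = 8/x, MU_y = 5.
MRS = 8/x ÷ 5.
At (5, 13): MRS = 8/25.
The indifference curve has slope −8/25 at this bundle.

MRS = 8/25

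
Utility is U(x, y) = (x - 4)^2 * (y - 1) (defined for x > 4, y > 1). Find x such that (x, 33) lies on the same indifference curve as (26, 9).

x = 15

U(26, 9) = 3872.
Set U(x, 33) = 3872 and solve.
With y = 33: (33 − 1) = 32, so (x − 4)^2 = 3872/32 = 121.
Taking the square root (with x > 4): x − 4 = 11, so x = 15.
Check: U(15, 33) = 3872.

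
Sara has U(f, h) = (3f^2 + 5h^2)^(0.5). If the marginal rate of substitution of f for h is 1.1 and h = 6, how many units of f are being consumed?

For CES with ρ = 2, MRS = (3/5)·(h/f)^(-1).
Setting (3/5)·(6/f)^(-1) = 1.1 gives (6/f)^(-1) = 11/6, so 6/f = 6/11 and f = 11.

f = 11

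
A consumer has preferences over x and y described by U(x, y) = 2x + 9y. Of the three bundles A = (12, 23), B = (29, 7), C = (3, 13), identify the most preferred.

Bundle A

Evaluate utility at each bundle:
U(A) = 231.
U(B) = 121.
U(C) = 123.
Highest utility is A, so A ≻ C ≻ B.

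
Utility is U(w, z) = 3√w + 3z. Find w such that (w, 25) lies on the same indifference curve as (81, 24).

U(81, 24) = 99.
Set U(w, 25) = 99 and solve.
With z = 25: 3√w = 99 − 3·25 = 24, so √w = 8 and w = 64.
Check: U(64, 25) = 99.

w = 64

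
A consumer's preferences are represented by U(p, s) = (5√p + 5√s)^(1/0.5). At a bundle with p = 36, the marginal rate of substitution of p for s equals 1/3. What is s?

For CES with ρ = 0.5, MRS = √(s/p).
Setting √(s/36) = 1/3 gives s/36 = 1/9 and s = 4.

s = 4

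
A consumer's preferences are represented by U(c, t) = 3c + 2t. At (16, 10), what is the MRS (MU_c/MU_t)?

MU_c = 3, MU_t = 2, so MRS = 3/2 = 1.5 at every bundle.
At (16, 10): MRS = 1.5.
That is, one extra unit of c is worth 1.5 units of t at the margin.

MRS = 1.5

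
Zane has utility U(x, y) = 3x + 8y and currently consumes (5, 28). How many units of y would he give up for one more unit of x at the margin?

MRS = 0.375

MU_x = 3, MU_y = 8, so MRS = 3/8 = 0.375 at every bundle.
At (5, 28): MRS = 0.375.
That is, one extra unit of x is worth 0.375 units of y at the margin.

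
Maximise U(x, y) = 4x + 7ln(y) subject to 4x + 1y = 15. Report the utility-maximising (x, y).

x* = 2, y* = 7

MU_x = 4, MU_y = 7/y.
MRS = 4 ÷ (7/y).
Tangency: set MRS = p_x/p_y = 4/1 = 4.
MRS depends only on y: (4/7)·y = 4 ⇒ y* = 4/(4/7) = 7.
From the budget, 4·x = 15 − 1·7 = 8, so x* = 2.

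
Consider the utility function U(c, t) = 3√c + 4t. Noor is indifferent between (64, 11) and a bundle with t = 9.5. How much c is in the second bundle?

c = 100

U(64, 11) = 68.
Set U(c, 9.5) = 68 and solve.
With t = 9.5: 3√c = 68 − 4·9.5 = 30, so √c = 10 and c = 100.
Check: U(100, 9.5) = 68.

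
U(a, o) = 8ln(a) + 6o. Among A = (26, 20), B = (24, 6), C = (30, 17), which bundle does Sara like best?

Bundle A

Evaluate utility at each bundle:
U(A) = 146.065.
U(B) = 61.424.
U(C) = 129.210.
Highest utility is A, so A ≻ C ≻ B.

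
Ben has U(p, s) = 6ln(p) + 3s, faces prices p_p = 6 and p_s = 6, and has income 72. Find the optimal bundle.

p* = 2, s* = 10

MU_p = 6/p, MU_s = 3.
MRS = 6/p ÷ 3.
Tangency: set MRS = p_p/p_s = 6/6 = 1.
MRS depends only on p: 2/p = 1 ⇒ p* = 2/1 = 2.
From the budget, 6·s = 72 − 6·2 = 60, so s* = 10.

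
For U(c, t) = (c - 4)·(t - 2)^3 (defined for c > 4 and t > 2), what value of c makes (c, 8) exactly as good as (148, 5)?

c = 22

U(148, 5) = 3888.
Set U(c, 8) = 3888 and solve.
With t = 8: (8 − 2)^3 = 216, so (c − 4) = 3888/216 = 18.
So c = 4 + 18 = 22.
Check: U(22, 8) = 3888.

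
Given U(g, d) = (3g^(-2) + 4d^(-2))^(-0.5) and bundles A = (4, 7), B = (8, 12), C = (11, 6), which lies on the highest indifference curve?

Bundle B

Evaluate utility at each bundle:
U(A) = 1.928.
U(B) = 3.660.
U(C) = 2.713.
Highest utility is B, so B ≻ C ≻ A.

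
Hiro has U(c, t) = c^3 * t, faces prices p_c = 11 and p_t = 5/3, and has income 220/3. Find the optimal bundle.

MU_c = 3·c^2·t and MU_t = c^3.
MRS = MU_c/MU_t = (3/1)·t/c.
Tangency: set MRS = p_c/p_t = 11/(5/3) = 6.6.
So (3/1)·t/c = 6.6, i.e. t = 2.2·c.
Substitute into the budget 11·c + (5/3)·t = 220/3: (44/3)·c = 220/3, so c* = 5.
Then t* = 2.2·5 = 11.

c* = 5, t* = 11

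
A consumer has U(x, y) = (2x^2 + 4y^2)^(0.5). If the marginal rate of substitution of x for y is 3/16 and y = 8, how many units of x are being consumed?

x = 3

For CES with ρ = 2, MRS = (2/4)·(y/x)^(-1).
Setting (2/4)·(8/x)^(-1) = 3/16 gives (8/x)^(-1) = 0.375, so 8/x = 8/3 and x = 3.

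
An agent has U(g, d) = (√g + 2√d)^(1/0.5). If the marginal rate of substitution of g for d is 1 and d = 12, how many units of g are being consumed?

For CES with ρ = 0.5, MRS = (1/2)·√(d/g).
Setting (1/2)·√(12/g) = 1 gives √(12/g) = 2, so 12/g = 4 and g = 3.

g = 3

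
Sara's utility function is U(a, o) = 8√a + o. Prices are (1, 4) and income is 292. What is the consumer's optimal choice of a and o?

MU_a = 8/(2√a), MU_o = 1.
MRS = 8/(2√a) ÷ 1.
Tangency: set MRS = p_a/p_o = 1/4 = 0.25.
MRS depends only on a: 4/√a = 0.25 ⇒ √a = 4/0.25 = 16 ⇒ a* = 256.
From the budget, 4·o = 292 − 1·256 = 36, so o* = 9.

a* = 256, o* = 9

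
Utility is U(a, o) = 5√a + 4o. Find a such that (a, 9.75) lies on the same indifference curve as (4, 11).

a = 9

U(4, 11) = 54.
Set U(a, 9.75) = 54 and solve.
With o = 9.75: 5√a = 54 − 4·9.75 = 15, so √a = 3 and a = 9.
Check: U(9, 9.75) = 54.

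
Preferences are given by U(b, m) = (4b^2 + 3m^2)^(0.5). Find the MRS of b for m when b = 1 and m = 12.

For CES with ρ = 2, MRS = (4/3)·(m/b)^(-1).
At (1, 12): MRS = 1/9.
That is, one extra unit of b is worth 1/9 units of m at the margin.

MRS = 1/9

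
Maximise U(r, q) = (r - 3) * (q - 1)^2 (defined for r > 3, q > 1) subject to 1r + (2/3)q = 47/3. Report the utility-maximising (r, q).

MU_r = (q−1)^2, MU_q = 2·(r−3)·(q−1).
MRS = (1/2)·(q−1)/(r−3).
Tangency: set MRS = p_r/p_q = 1/(2/3) = 1.5.
So (1/2)·(q − 1)/(r − 3) = 1.5, i.e. (q − 1) = 3·(r − 3).
Rewrite the budget in excess-of-subsistence terms: 1·(r − 3) + (2/3)·(q − 1) = 47/3 − 1·3 − (2/3)·1 = 12.
Substituting, 3·(r − 3) = 12, so r − 3 = 4 and r* = 7.
Then q − 1 = 3·4 = 12, so q* = 13.

r* = 7, q* = 13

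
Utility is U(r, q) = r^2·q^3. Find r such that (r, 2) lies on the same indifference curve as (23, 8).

U(23, 8) = 270848.
Set U(r, 2) = 270848 and solve.
With q = 2: 2^3 = 8, so r^2 = 270848/8 = 33856; taking the square root, r = 184.
Check: U(184, 2) = 270848.

r = 184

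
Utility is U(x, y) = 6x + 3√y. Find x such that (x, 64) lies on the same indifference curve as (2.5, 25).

x = 1

U(2.5, 25) = 30.
Set U(x, 64) = 30 and solve.
With y = 64: √64 = 8, so 6x = 30 − 3·8 = 6 and x = 1.
Check: U(1, 64) = 30.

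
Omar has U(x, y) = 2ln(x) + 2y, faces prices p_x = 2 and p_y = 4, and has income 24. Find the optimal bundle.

x* = 2, y* = 5

MU_x = 2/x, MU_y = 2.
MRS = 2/x ÷ 2.
Tangency: set MRS = p_x/p_y = 2/4 = 0.5.
MRS depends only on x: 1/x = 0.5 ⇒ x* = 1/0.5 = 2.
From the budget, 4·y = 24 − 2·2 = 20, so y* = 5.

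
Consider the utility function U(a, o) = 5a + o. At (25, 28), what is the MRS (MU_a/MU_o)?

MU_a = 5, MU_o = 1, so MRS = 5/1 = 5 at every bundle.
At (25, 28): MRS = 5.
That is, one extra unit of a is worth 5 units of o at the margin.

MRS = 5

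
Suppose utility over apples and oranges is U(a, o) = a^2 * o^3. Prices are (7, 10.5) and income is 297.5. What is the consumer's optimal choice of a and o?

MU_a = 2·a·o^3 and MU_o = 3·a^2·o^2.
MRS = MU_a/MU_o = (2/3)·o/a.
Tangency: set MRS = p_a/p_o = 7/10.5 = 2/3.
So (2/3)·o/a = 2/3, i.e. o = a.
Substitute into the budget 7·a + 10.5·o = 297.5: 17.5·a = 297.5, so a* = 17.
Then o* = 17.

a* = 17, o* = 17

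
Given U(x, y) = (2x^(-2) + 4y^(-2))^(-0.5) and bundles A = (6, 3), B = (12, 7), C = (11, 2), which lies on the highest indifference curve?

Evaluate utility at each bundle:
U(A) = 1.414.
U(B) = 3.236.
U(C) = 0.992.
Highest utility is B, so B ≻ A ≻ C.

Bundle B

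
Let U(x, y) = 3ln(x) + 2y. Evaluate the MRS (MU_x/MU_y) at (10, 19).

MU_x = 3/x, MU_y = 2.
MRS = 3/x ÷ 2.
At (10, 19): MRS = 0.15.
The indifference curve has slope −0.15 at this bundle.

MRS = 0.15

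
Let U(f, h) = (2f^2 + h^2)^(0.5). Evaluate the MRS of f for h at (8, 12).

MRS = 4/3

For CES with ρ = 2, MRS = (2/1)·(h/f)^(-1).
At (8, 12): MRS = 4/3.
So at (8, 12) the consumer would give up 4/3 units of h for one more unit of f.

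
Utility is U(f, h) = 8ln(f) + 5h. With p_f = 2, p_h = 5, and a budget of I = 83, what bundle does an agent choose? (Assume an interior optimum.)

f* = 4, h* = 15

MU_f = 8/f, MU_h = 5.
MRS = 8/f ÷ 5.
Tangency: set MRS = p_f/p_h = 2/5 = 0.4.
MRS depends only on f: 1.6/f = 0.4 ⇒ f* = 1.6/0.4 = 4.
From the budget, 5·h = 83 − 2·4 = 75, so h* = 15.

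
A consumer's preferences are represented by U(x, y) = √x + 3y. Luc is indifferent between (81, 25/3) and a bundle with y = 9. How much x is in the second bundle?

x = 49

U(81, 25/3) = 34.
Set U(x, 9) = 34 and solve.
With y = 9: √x = 34 − 3·9 = 7, so √x = 7 and x = 49.
Check: U(49, 9) = 34.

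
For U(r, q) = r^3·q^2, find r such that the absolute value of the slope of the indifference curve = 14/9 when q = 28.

MU_r = 3·r^2·q^2 and MU_q = 2·r^3·q.
MRS = MU_r/MU_q = (3/2)·q/r.
Substitute q = 28: MRS = 42/r. Setting 42/r = 14/9 gives r = 42/(14/9) = 27.

r = 27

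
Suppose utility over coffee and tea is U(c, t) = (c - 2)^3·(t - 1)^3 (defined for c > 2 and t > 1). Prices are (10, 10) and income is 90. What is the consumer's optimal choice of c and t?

MU_c = 3·(c−2)^2·(t−1)^3, MU_t = 3·(c−2)^3·(t−1)^2.
MRS = (t−1)/(c−2).
Tangency: set MRS = p_c/p_t = 10/10 = 1.
So (t − 1)/(c − 2) = 1, i.e. (t − 1) = (c − 2).
Rewrite the budget in excess-of-subsistence terms: 10·(c − 2) + 10·(t − 1) = 90 − 10·2 − 10·1 = 60.
Substituting, 20·(c − 2) = 60, so c − 2 = 3 and c* = 5.
Then t − 1 = 3, so t* = 4.

c* = 5, t* = 4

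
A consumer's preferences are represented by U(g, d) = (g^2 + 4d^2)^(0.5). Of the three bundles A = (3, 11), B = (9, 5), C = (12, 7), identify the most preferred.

Evaluate utility at each bundle:
U(A) = 22.204.
U(B) = 13.454.
U(C) = 18.439.
Highest utility is A, so A ≻ C ≻ B.

Bundle A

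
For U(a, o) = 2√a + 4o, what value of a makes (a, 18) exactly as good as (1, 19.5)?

U(1, 19.5) = 80.
Set U(a, 18) = 80 and solve.
With o = 18: 2√a = 80 − 4·18 = 8, so √a = 4 and a = 16.
Check: U(16, 18) = 80.

a = 16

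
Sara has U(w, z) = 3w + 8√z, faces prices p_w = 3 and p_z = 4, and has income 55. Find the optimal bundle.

MU_w = 3, MU_z = 8/(2√z).
MRS = 3 ÷ (8/(2√z)).
Tangency: set MRS = p_w/p_z = 3/4 = 0.75.
MRS depends only on z: 0.75·√z = 0.75 ⇒ √z = 0.75/0.75 = 1 ⇒ z* = 1.
From the budget, 3·w = 55 − 4·1 = 51, so w* = 17.

w* = 17, z* = 1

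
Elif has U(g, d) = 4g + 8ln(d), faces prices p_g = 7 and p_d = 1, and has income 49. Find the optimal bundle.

MU_g = 4, MU_d = 8/d.
MRS = 4 ÷ (8/d).
Tangency: set MRS = p_g/p_d = 7/1 = 7.
MRS depends only on d: 0.5·d = 7 ⇒ d* = 7/0.5 = 14.
From the budget, 7·g = 49 − 1·14 = 35, so g* = 5.

g* = 5, d* = 14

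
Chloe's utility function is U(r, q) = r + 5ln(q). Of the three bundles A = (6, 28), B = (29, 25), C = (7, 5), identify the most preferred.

Evaluate utility at each bundle:
U(A) = 22.661.
U(B) = 45.094.
U(C) = 15.047.
Highest utility is B, so B ≻ A ≻ C.

Bundle B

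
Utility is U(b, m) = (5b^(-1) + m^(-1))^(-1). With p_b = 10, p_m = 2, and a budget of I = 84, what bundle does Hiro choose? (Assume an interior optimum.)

b* = 7, m* = 7

For CES with ρ = -1, MRS = (5/1)·(m/b)^2.
Tangency: set MRS = p_b/p_m = 10/2 = 5.
So (m/b)^2 = 1; taking the square root, m/b = 1, i.e. m = b.
Substitute into the budget 10·b + 2·m = 84: 12·b = 84, so b* = 7 and m* = 7.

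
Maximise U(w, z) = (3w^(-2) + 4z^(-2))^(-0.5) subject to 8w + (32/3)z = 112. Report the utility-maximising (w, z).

w* = 6, z* = 6

For CES with ρ = -2, MRS = (3/4)·(z/w)^3.
Tangency: set MRS = p_w/p_z = 8/(32/3) = 0.75.
So (z/w)^3 = 1; taking the cube root, z/w = 1, i.e. z = w.
Substitute into the budget 8·w + (32/3)·z = 112: (56/3)·w = 112, so w* = 6 and z* = 6.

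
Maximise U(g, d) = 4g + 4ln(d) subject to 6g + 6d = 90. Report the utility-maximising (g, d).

MU_g = 4, MU_d = 4/d.
MRS = 4 ÷ (4/d).
Tangency: set MRS = p_g/p_d = 6/6 = 1.
MRS depends only on d: d = 1 ⇒ d* = 1.
From the budget, 6·g = 90 − 6·1 = 84, so g* = 14.

g* = 14, d* = 1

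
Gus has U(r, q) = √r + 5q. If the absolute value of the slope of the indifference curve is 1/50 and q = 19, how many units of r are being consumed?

MU_r = 1/(2√r), MU_q = 5.
MRS = 1/(2√r) ÷ 5.
MRS depends only on r: 0.1/√r = 1/50 ⇒ √r = 0.1/(1/50) = 5 ⇒ r = 25.

r = 25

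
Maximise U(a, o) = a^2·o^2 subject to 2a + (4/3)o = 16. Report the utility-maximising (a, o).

MU_a = 2·a·o^2 and MU_o = 2·a^2·o.
MRS = MU_a/MU_o = o/a.
Tangency: set MRS = p_a/p_o = 2/(4/3) = 1.5.
So o/a = 1.5, i.e. o = 1.5·a.
Substitute into the budget 2·a + (4/3)·o = 16: 4·a = 16, so a* = 4.
Then o* = 1.5·4 = 6.

a* = 4, o* = 6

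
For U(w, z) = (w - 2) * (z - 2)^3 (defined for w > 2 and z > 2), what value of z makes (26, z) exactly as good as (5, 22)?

U(5, 22) = 24000.
Set U(26, z) = 24000 and solve.
With w = 26: (26 − 2) = 24, so (z − 2)^3 = 24000/24 = 1000.
Taking the cube root (with z > 2): z − 2 = 10, so z = 12.
Check: U(26, 12) = 24000.

z = 12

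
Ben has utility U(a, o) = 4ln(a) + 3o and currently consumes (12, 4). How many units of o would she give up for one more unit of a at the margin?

MU_a = 4/a, MU_o = 3.
MRS = 4/a ÷ 3.
At (12, 4): MRS = 1/9.
The indifference curve has slope −1/9 at this bundle.

MRS = 1/9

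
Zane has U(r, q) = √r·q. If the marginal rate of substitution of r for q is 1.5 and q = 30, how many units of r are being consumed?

r = 10

MU_r = 0.5·r^(-0.5)·q and MU_q = √r.
MRS = MU_r/MU_q = (0.5)·q/r.
Substitute q = 30: MRS = 15/r. Setting 15/r = 1.5 gives r = 15/1.5 = 10.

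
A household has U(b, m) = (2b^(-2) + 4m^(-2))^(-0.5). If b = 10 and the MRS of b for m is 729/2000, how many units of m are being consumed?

For CES with ρ = -2, MRS = (2/4)·(m/b)^3.
Setting (2/4)·(m/10)^3 = 729/2000 gives (m/10)^3 = 729/1000, so m/10 = 0.9 and m = 9.

m = 9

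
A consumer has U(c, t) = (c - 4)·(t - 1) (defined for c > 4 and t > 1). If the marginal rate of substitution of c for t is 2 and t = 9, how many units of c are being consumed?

c = 8

MU_c = (t−1), MU_t = (c−4).
MRS = (t−1)/(c−4).
Substitute t = 9: MRS = 8/(c − 4). Setting this equal to 2 gives c − 4 = 8/2 = 4, so c = 8.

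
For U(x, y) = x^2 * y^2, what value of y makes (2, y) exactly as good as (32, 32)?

U(32, 32) = 1048576.
Set U(2, y) = 1048576 and solve.
With x = 2: 2^2 = 4, so y^2 = 1048576/4 = 262144; taking the square root, y = 512.
Check: U(2, 512) = 1048576.

y = 512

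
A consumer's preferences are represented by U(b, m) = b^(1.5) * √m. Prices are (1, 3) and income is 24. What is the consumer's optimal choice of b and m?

b* = 18, m* = 2

MU_b = 1.5·√b·√m and MU_m = 0.5·b^(1.5)·m^(-0.5).
MRS = MU_b/MU_m = (3)·m/b.
Tangency: set MRS = p_b/p_m = 1/3.
So (3)·m/b = 1/3, i.e. m = (1/9)·b.
Substitute into the budget 1·b + 3·m = 24: (4/3)·b = 24, so b* = 18.
Then m* = (1/9)·18 = 2.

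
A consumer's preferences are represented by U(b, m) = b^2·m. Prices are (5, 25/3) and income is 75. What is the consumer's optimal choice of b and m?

MU_b = 2·b·m and MU_m = b^2.
MRS = MU_b/MU_m = (2/1)·m/b.
Tangency: set MRS = p_b/p_m = 5/(25/3) = 0.6.
So (2/1)·m/b = 0.6, i.e. m = 0.3·b.
Substitute into the budget 5·b + (25/3)·m = 75: 7.5·b = 75, so b* = 10.
Then m* = 0.3·10 = 3.

b* = 10, m* = 3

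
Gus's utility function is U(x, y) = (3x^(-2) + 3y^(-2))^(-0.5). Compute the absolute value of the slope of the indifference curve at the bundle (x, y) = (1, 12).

For CES with ρ = -2, MRS = (y/x)^3.
At (1, 12): MRS = 1728.
That is, one extra unit of x is worth 1728 units of y at the margin.

MRS = 1728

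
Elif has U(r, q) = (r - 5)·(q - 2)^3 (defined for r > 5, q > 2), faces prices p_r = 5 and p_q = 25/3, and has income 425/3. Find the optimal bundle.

MU_r = (q−2)^3, MU_q = 3·(r−5)·(q−2)^2.
MRS = (1/3)·(q−2)/(r−5).
Tangency: set MRS = p_r/p_q = 5/(25/3) = 0.6.
So (1/3)·(q − 2)/(r − 5) = 0.6, i.e. (q − 2) = 1.8·(r − 5).
Rewrite the budget in excess-of-subsistence terms: 5·(r − 5) + (25/3)·(q − 2) = 425/3 − 5·5 − (25/3)·2 = 100.
Substituting, 20·(r − 5) = 100, so r − 5 = 5 and r* = 10.
Then q − 2 = 1.8·5 = 9, so q* = 11.

r* = 10, q* = 11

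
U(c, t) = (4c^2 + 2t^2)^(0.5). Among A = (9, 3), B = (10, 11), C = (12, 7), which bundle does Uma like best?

Evaluate utility at each bundle:
U(A) = 18.493.
U(B) = 25.338.
U(C) = 25.962.
Highest utility is C, so C ≻ B ≻ A.

Bundle C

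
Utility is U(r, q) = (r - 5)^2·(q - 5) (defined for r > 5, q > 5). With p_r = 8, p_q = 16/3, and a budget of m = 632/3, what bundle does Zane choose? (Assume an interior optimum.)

r* = 17, q* = 14

MU_r = 2·(r−5)·(q−5), MU_q = (r−5)^2.
MRS = (2/1)·(q−5)/(r−5).
Tangency: set MRS = p_r/p_q = 8/(16/3) = 1.5.
So (2/1)·(q − 5)/(r − 5) = 1.5, i.e. (q − 5) = 0.75·(r − 5).
Rewrite the budget in excess-of-subsistence terms: 8·(r − 5) + (16/3)·(q − 5) = 632/3 − 8·5 − (16/3)·5 = 144.
Substituting, 12·(r − 5) = 144, so r − 5 = 12 and r* = 17.
Then q − 5 = 0.75·12 = 9, so q* = 14.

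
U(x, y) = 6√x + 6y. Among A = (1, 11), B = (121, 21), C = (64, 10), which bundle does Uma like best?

Bundle B

Evaluate utility at each bundle:
U(A) = 72.000.
U(B) = 192.000.
U(C) = 108.000.
Highest utility is B, so B ≻ C ≻ A.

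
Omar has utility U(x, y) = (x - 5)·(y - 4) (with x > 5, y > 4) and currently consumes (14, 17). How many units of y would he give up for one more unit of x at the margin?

MU_x = (y−4), MU_y = (x−5).
MRS = (y−4)/(x−5).
At (14, 17): MRS = 13/9.
So at (14, 17) the consumer would give up 13/9 units of y for one more unit of x.

MRS = 13/9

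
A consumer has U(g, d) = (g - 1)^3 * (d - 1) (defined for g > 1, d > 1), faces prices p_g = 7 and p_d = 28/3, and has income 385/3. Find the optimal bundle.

g* = 13, d* = 4

MU_g = 3·(g−1)^2·(d−1), MU_d = (g−1)^3.
MRS = (3/1)·(d−1)/(g−1).
Tangency: set MRS = p_g/p_d = 7/(28/3) = 0.75.
So (3/1)·(d − 1)/(g − 1) = 0.75, i.e. (d − 1) = 0.25·(g − 1).
Rewrite the budget in excess-of-subsistence terms: 7·(g − 1) + (28/3)·(d − 1) = 385/3 − 7·1 − (28/3)·1 = 112.
Substituting, (28/3)·(g − 1) = 112, so g − 1 = 12 and g* = 13.
Then d − 1 = 0.25·12 = 3, so d* = 4.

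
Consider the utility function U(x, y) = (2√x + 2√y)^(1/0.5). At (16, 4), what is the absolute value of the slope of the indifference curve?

For CES with ρ = 0.5, MRS = √(y/x).
At (16, 4): MRS = 0.5.
The indifference curve has slope −0.5 at this bundle.

MRS = 0.5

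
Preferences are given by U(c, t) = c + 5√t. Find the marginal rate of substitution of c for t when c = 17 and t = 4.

MRS = 0.8

MU_c = 1, MU_t = 5/(2√t).
MRS = 1 ÷ (5/(2√t)).
At (17, 4): MRS = 0.8.
So at (17, 4) the consumer would give up 0.8 units of t for one more unit of c.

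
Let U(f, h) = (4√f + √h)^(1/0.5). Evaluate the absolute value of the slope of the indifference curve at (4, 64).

For CES with ρ = 0.5, MRS = (4/1)·√(h/f).
At (4, 64): MRS = 16.
The indifference curve has slope −16 at this bundle.

MRS = 16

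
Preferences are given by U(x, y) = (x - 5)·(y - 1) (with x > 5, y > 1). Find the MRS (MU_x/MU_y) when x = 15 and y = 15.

MU_x = (y−1), MU_y = (x−5).
MRS = (y−1)/(x−5).
At (15, 15): MRS = 1.4.
That is, one extra unit of x is worth 1.4 units of y at the margin.

MRS = 1.4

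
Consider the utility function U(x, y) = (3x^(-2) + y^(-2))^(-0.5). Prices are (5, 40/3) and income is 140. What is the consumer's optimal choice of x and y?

For CES with ρ = -2, MRS = (3/1)·(y/x)^3.
Tangency: set MRS = p_x/p_y = 5/(40/3) = 0.375.
So (y/x)^3 = 0.125; taking the cube root, y/x = 0.5, i.e. y = 0.5·x.
Substitute into the budget 5·x + (40/3)·y = 140: (35/3)·x = 140, so x* = 12 and y* = 0.5·12 = 6.

x* = 12, y* = 6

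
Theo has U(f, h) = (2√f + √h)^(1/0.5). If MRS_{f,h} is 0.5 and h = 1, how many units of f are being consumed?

f = 16

For CES with ρ = 0.5, MRS = (2/1)·√(h/f).
Setting (2/1)·√(1/f) = 0.5 gives √(1/f) = 0.25, so 1/f = 1/16 and f = 16.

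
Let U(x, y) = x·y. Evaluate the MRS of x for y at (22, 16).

MU_x = y and MU_y = x.
MRS = MU_x/MU_y = y/x.
At (22, 16): MRS = 8/11.
That is, one extra unit of x is worth 8/11 units of y at the margin.

MRS = 8/11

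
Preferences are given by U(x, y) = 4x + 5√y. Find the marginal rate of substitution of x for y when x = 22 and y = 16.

MU_x = 4, MU_y = 5/(2√y).
MRS = 4 ÷ (5/(2√y)).
At (22, 16): MRS = 6.4.
That is, one extra unit of x is worth 6.4 units of y at the margin.

MRS = 6.4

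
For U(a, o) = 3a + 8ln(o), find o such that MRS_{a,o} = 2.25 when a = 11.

MU_a = 3, MU_o = 8/o.
MRS = 3 ÷ (8/o).
MRS depends only on o: 0.375·o = 2.25 ⇒ o = 2.25/0.375 = 6.

o = 6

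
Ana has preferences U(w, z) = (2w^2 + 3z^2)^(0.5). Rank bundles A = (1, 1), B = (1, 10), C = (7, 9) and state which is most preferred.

Evaluate utility at each bundle:
U(A) = 2.236.
U(B) = 17.378.
U(C) = 18.466.
Highest utility is C, so C ≻ B ≻ A.

Bundle C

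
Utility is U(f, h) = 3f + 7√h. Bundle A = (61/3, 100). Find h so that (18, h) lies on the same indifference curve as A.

h = 121

U(61/3, 100) = 131.
Set U(18, h) = 131 and solve.
With f = 18: 7√h = 131 − 3·18 = 77, so √h = 11 and h = 121.
Check: U(18, 121) = 131.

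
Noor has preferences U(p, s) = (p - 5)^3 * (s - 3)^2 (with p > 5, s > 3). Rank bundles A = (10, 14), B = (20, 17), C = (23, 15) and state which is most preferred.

Bundle C

Evaluate utility at each bundle:
U(A) = 15125.
U(B) = 661500.
U(C) = 839808.
Highest utility is C, so C ≻ B ≻ A.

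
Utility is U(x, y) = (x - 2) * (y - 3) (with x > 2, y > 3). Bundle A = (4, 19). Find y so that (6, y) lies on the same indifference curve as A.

y = 11

U(4, 19) = 32.
Set U(6, y) = 32 and solve.
With x = 6: (6 − 2) = 4, so (y − 3) = 32/4 = 8.
So y = 3 + 8 = 11.
Check: U(6, 11) = 32.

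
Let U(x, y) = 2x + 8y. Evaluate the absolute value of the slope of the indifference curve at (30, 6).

MRS = 0.25

MU_x = 2, MU_y = 8, so MRS = 2/8 = 0.25 at every bundle.
At (30, 6): MRS = 0.25.
So at (30, 6) the consumer would give up 0.25 units of y for one more unit of x.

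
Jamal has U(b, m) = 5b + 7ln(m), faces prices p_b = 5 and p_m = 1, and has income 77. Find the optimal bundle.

MU_b = 5, MU_m = 7/m.
MRS = 5 ÷ (7/m).
Tangency: set MRS = p_b/p_m = 5/1 = 5.
MRS depends only on m: (5/7)·m = 5 ⇒ m* = 5/(5/7) = 7.
From the budget, 5·b = 77 − 1·7 = 70, so b* = 14.

b* = 14, m* = 7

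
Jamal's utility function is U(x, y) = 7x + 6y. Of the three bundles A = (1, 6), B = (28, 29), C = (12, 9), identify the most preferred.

Bundle B

Evaluate utility at each bundle:
U(A) = 43.
U(B) = 370.
U(C) = 138.
Highest utility is B, so B ≻ C ≻ A.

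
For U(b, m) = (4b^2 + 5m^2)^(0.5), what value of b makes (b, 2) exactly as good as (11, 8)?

b = 14

U depends on (b, m) only through S = 4b^2 + 5m^2, so equal utility means equal S. At (11, 8): S = 804.
With m = 2: 5·2^2 = 20, so 4b^2 = 804 − 20 = 784, i.e. b^2 = 196.
Hence b = √196 = 14.
Check: U(14, 2) = 28.3549.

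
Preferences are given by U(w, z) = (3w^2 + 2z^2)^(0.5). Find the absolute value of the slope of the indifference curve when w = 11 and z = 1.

MRS = 16.5

For CES with ρ = 2, MRS = (3/2)·(z/w)^(-1).
At (11, 1): MRS = 16.5.
So at (11, 1) the consumer would give up 16.5 units of z for one more unit of w.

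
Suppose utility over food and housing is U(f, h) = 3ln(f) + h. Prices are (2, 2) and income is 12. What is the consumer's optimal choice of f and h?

MU_f = 3/f, MU_h = 1.
MRS = 3/f ÷ 1.
Tangency: set MRS = p_f/p_h = 2/2 = 1.
MRS depends only on f: 3/f = 1 ⇒ f* = 3/1 = 3.
From the budget, 2·h = 12 − 2·3 = 6, so h* = 3.

f* = 3, h* = 3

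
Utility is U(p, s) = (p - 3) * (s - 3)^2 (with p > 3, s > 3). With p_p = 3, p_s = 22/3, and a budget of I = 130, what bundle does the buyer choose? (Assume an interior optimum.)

p* = 14, s* = 12

MU_p = (s−3)^2, MU_s = 2·(p−3)·(s−3).
MRS = (1/2)·(s−3)/(p−3).
Tangency: set MRS = p_p/p_s = 3/(22/3) = 9/22.
So (1/2)·(s − 3)/(p − 3) = 9/22, i.e. (s − 3) = (9/11)·(p − 3).
Rewrite the budget in excess-of-subsistence terms: 3·(p − 3) + (22/3)·(s − 3) = 130 − 3·3 − (22/3)·3 = 99.
Substituting, 9·(p − 3) = 99, so p − 3 = 11 and p* = 14.
Then s − 3 = (9/11)·11 = 9, so s* = 12.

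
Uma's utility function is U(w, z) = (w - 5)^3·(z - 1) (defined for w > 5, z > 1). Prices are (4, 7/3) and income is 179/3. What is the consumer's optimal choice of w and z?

w* = 12, z* = 5

MU_w = 3·(w−5)^2·(z−1), MU_z = (w−5)^3.
MRS = (3/1)·(z−1)/(w−5).
Tangency: set MRS = p_w/p_z = 4/(7/3) = 12/7.
So (3/1)·(z − 1)/(w − 5) = 12/7, i.e. (z − 1) = (4/7)·(w − 5).
Rewrite the budget in excess-of-subsistence terms: 4·(w − 5) + (7/3)·(z − 1) = 179/3 − 4·5 − (7/3)·1 = 112/3.
Substituting, (16/3)·(w − 5) = 112/3, so w − 5 = 7 and w* = 12.
Then z − 1 = (4/7)·7 = 4, so z* = 5.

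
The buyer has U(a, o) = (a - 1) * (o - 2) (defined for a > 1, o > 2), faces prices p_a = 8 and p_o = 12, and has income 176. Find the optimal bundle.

a* = 10, o* = 8

MU_a = (o−2), MU_o = (a−1).
MRS = (o−2)/(a−1).
Tangency: set MRS = p_a/p_o = 8/12 = 2/3.
So (o − 2)/(a − 1) = 2/3, i.e. (o − 2) = (2/3)·(a − 1).
Rewrite the budget in excess-of-subsistence terms: 8·(a − 1) + 12·(o − 2) = 176 − 8·1 − 12·2 = 144.
Substituting, 16·(a − 1) = 144, so a − 1 = 9 and a* = 10.
Then o − 2 = (2/3)·9 = 6, so o* = 8.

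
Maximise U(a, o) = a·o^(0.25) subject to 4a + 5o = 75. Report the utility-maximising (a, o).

a* = 15, o* = 3

MU_a = o^(0.25) and MU_o = 0.25·a·o^(-0.75).
MRS = MU_a/MU_o = (4)·o/a.
Tangency: set MRS = p_a/p_o = 4/5 = 0.8.
So (4)·o/a = 0.8, i.e. o = 0.2·a.
Substitute into the budget 4·a + 5·o = 75: 5·a = 75, so a* = 15.
Then o* = 0.2·15 = 3.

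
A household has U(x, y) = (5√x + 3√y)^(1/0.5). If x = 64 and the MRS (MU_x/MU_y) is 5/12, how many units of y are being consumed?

y = 4

For CES with ρ = 0.5, MRS = (5/3)·√(y/x).
Setting (5/3)·√(y/64) = 5/12 gives √(y/64) = 0.25, so y/64 = 1/16 and y = 4.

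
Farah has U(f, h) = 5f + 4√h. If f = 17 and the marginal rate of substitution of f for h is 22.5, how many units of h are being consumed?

MU_f = 5, MU_h = 4/(2√h).
MRS = 5 ÷ (4/(2√h)).
MRS depends only on h: 2.5·√h = 22.5 ⇒ √h = 22.5/2.5 = 9 ⇒ h = 81.

h = 81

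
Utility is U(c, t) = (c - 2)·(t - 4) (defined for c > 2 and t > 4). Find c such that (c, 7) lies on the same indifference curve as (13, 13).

c = 35

U(13, 13) = 99.
Set U(c, 7) = 99 and solve.
With t = 7: (7 − 4) = 3, so (c − 2) = 99/3 = 33.
So c = 2 + 33 = 35.
Check: U(35, 7) = 99.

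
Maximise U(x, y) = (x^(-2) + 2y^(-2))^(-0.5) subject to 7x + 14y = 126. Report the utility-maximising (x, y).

x* = 6, y* = 6

For CES with ρ = -2, MRS = (1/2)·(y/x)^3.
Tangency: set MRS = p_x/p_y = 7/14 = 0.5.
So (y/x)^3 = 1; taking the cube root, y/x = 1, i.e. y = x.
Substitute into the budget 7·x + 14·y = 126: 21·x = 126, so x* = 6 and y* = 6.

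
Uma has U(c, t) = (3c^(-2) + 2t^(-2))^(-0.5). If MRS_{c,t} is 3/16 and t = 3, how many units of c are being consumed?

c = 6

For CES with ρ = -2, MRS = (3/2)·(t/c)^3.
Setting (3/2)·(3/c)^3 = 3/16 gives (3/c)^3 = 0.125, so 3/c = 0.5 and c = 6.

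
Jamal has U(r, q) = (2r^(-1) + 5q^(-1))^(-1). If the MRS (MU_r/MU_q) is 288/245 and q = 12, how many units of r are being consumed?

r = 7

For CES with ρ = -1, MRS = (2/5)·(q/r)^2.
Setting (2/5)·(12/r)^2 = 288/245 gives (12/r)^2 = 144/49, so 12/r = 12/7 and r = 7.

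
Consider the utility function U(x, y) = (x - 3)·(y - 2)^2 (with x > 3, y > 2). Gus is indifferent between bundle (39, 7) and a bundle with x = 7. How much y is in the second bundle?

y = 17

U(39, 7) = 900.
Set U(7, y) = 900 and solve.
With x = 7: (7 − 3) = 4, so (y − 2)^2 = 900/4 = 225.
Taking the square root (with y > 2): y − 2 = 15, so y = 17.
Check: U(7, 17) = 900.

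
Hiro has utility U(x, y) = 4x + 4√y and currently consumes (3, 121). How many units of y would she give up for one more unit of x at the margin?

MRS = 22

MU_x = 4, MU_y = 4/(2√y).
MRS = 4 ÷ (4/(2√y)).
At (3, 121): MRS = 22.
The indifference curve has slope −22 at this bundle.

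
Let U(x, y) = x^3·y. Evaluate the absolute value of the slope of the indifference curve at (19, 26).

MRS = 78/19

MU_x = 3·x^2·y and MU_y = x^3.
MRS = MU_x/MU_y = (3/1)·y/x.
At (19, 26): MRS = 78/19.
The indifference curve has slope −78/19 at this bundle.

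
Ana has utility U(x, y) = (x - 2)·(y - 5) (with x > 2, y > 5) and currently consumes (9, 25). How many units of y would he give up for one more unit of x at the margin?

MU_x = (y−5), MU_y = (x−2).
MRS = (y−5)/(x−2).
At (9, 25): MRS = 20/7.
That is, one extra unit of x is worth 20/7 units of y at the margin.

MRS = 20/7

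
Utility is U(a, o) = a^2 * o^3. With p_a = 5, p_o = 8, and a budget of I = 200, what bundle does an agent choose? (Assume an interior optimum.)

MU_a = 2·a·o^3 and MU_o = 3·a^2·o^2.
MRS = MU_a/MU_o = (2/3)·o/a.
Tangency: set MRS = p_a/p_o = 5/8 = 0.625.
So (2/3)·o/a = 0.625, i.e. o = (15/16)·a.
Substitute into the budget 5·a + 8·o = 200: 12.5·a = 200, so a* = 16.
Then o* = (15/16)·16 = 15.

a* = 16, o* = 15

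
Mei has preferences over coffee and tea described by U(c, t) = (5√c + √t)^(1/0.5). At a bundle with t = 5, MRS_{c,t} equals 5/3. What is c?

c = 45

For CES with ρ = 0.5, MRS = (5/1)·√(t/c).
Setting (5/1)·√(5/c) = 5/3 gives √(5/c) = 1/3, so 5/c = 1/9 and c = 45.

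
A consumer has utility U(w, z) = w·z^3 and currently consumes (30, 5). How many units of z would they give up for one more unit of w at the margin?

MRS = 1/18

MU_w = z^3 and MU_z = 3·w·z^2.
MRS = MU_w/MU_z = (1/3)·z/w.
At (30, 5): MRS = 1/18.
The indifference curve has slope −1/18 at this bundle.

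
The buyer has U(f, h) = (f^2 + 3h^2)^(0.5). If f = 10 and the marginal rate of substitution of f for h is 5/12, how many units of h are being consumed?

h = 8

For CES with ρ = 2, MRS = (1/3)·(h/f)^(-1).
Setting (1/3)·(h/10)^(-1) = 5/12 gives (h/10)^(-1) = 1.25, so h/10 = 0.8 and h = 8.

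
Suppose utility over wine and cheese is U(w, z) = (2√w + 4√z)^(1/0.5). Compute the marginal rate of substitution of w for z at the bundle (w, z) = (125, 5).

MRS = 0.1

For CES with ρ = 0.5, MRS = (2/4)·√(z/w).
At (125, 5): MRS = 0.1.
The indifference curve has slope −0.1 at this bundle.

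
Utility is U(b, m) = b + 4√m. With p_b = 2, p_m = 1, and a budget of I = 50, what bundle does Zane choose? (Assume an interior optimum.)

b* = 17, m* = 16

MU_b = 1, MU_m = 4/(2√m).
MRS = 1 ÷ (4/(2√m)).
Tangency: set MRS = p_b/p_m = 2/1 = 2.
MRS depends only on m: 0.5·√m = 2 ⇒ √m = 2/0.5 = 4 ⇒ m* = 16.
From the budget, 2·b = 50 − 1·16 = 34, so b* = 17.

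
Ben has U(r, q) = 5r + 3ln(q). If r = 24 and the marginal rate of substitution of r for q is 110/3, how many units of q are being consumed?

MU_r = 5, MU_q = 3/q.
MRS = 5 ÷ (3/q).
MRS depends only on q: (5/3)·q = 110/3 ⇒ q = (110/3)/(5/3) = 22.

q = 22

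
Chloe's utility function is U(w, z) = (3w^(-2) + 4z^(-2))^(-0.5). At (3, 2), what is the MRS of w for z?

MRS = 2/9

For CES with ρ = -2, MRS = (3/4)·(z/w)^3.
At (3, 2): MRS = 2/9.
The indifference curve has slope −2/9 at this bundle.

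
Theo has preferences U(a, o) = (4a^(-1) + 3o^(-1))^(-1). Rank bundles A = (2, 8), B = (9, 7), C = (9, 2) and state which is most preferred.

Evaluate utility at each bundle:
U(A) = 0.421.
U(B) = 1.145.
U(C) = 0.514.
Highest utility is B, so B ≻ C ≻ A.

Bundle B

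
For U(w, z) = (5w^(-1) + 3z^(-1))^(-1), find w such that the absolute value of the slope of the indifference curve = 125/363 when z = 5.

w = 11

For CES with ρ = -1, MRS = (5/3)·(z/w)^2.
Setting (5/3)·(5/w)^2 = 125/363 gives (5/w)^2 = 25/121, so 5/w = 5/11 and w = 11.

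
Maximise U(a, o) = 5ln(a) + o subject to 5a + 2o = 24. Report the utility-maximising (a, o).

MU_a = 5/a, MU_o = 1.
MRS = 5/a ÷ 1.
Tangency: set MRS = p_a/p_o = 5/2 = 2.5.
MRS depends only on a: 5/a = 2.5 ⇒ a* = 5/2.5 = 2.
From the budget, 2·o = 24 − 5·2 = 14, so o* = 7.

a* = 2, o* = 7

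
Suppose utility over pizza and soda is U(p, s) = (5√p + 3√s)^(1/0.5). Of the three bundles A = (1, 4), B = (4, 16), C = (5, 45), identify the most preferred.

Evaluate utility at each bundle:
U(A) = 121.000.
U(B) = 484.000.
U(C) = 980.000.
Highest utility is C, so C ≻ B ≻ A.

Bundle C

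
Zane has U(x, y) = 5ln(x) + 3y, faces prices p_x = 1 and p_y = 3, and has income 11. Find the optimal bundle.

x* = 5, y* = 2

MU_x = 5/x, MU_y = 3.
MRS = 5/x ÷ 3.
Tangency: set MRS = p_x/p_y = 1/3.
MRS depends only on x: (5/3)/x = 1/3 ⇒ x* = (5/3)/(1/3) = 5.
From the budget, 3·y = 11 − 1·5 = 6, so y* = 2.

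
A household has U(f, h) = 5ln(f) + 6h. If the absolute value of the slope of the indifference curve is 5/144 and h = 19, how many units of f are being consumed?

f = 24

MU_f = 5/f, MU_h = 6.
MRS = 5/f ÷ 6.
MRS depends only on f: (5/6)/f = 5/144 ⇒ f = (5/6)/(5/144) = 24.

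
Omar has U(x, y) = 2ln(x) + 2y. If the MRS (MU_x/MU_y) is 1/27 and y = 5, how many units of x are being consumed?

x = 27

MU_x = 2/x, MU_y = 2.
MRS = 2/x ÷ 2.
MRS depends only on x: 1/x = 1/27 ⇒ x = 1/(1/27) = 27.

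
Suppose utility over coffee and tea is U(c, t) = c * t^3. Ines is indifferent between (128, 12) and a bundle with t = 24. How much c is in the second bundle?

c = 16

U(128, 12) = 221184.
Set U(c, 24) = 221184 and solve.
With t = 24: 24^3 = 13824, so c = 221184/13824 = 16.
Check: U(16, 24) = 221184.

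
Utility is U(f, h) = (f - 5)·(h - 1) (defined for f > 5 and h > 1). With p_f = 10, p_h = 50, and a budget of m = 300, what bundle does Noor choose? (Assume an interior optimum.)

f* = 15, h* = 3

MU_f = (h−1), MU_h = (f−5).
MRS = (h−1)/(f−5).
Tangency: set MRS = p_f/p_h = 10/50 = 0.2.
So (h − 1)/(f − 5) = 0.2, i.e. (h − 1) = 0.2·(f − 5).
Rewrite the budget in excess-of-subsistence terms: 10·(f − 5) + 50·(h − 1) = 300 − 10·5 − 50·1 = 200.
Substituting, 20·(f − 5) = 200, so f − 5 = 10 and f* = 15.
Then h − 1 = 0.2·10 = 2, so h* = 3.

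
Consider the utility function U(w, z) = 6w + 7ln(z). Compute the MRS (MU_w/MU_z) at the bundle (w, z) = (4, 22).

MU_w = 6, MU_z = 7/z.
MRS = 6 ÷ (7/z).
At (4, 22): MRS = 132/7.
The indifference curve has slope −132/7 at this bundle.

MRS = 132/7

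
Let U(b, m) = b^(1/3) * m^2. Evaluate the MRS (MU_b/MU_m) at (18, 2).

MU_b = 1/3·b^(-2/3)·m^2 and MU_m = 2·b^(1/3)·m.
MRS = MU_b/MU_m = (1/6)·m/b.
At (18, 2): MRS = 1/54.
The indifference curve has slope −1/54 at this bundle.

MRS = 1/54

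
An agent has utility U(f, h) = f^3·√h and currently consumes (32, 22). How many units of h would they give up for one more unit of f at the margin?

MU_f = 3·f^2·√h and MU_h = 0.5·f^3·h^(-0.5).
MRS = MU_f/MU_h = (6)·h/f.
At (32, 22): MRS = 4.125.
The indifference curve has slope −4.125 at this bundle.

MRS = 4.125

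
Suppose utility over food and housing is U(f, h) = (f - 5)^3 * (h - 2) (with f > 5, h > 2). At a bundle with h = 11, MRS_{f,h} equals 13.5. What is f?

f = 7

MU_f = 3·(f−5)^2·(h−2), MU_h = (f−5)^3.
MRS = (3/1)·(h−2)/(f−5).
Substitute h = 11: MRS = 27/(f − 5). Setting this equal to 13.5 gives f − 5 = 27/13.5 = 2, so f = 7.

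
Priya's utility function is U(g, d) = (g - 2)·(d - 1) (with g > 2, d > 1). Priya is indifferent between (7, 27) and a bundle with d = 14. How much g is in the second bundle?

g = 12

U(7, 27) = 130.
Set U(g, 14) = 130 and solve.
With d = 14: (14 − 1) = 13, so (g − 2) = 130/13 = 10.
So g = 2 + 10 = 12.
Check: U(12, 14) = 130.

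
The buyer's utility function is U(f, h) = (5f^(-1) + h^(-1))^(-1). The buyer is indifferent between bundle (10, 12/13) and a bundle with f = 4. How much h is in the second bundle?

h = 3

U depends on (f, h) only through S = 5f^(-1) + h^(-1), so equal utility means equal S. At (10, 12/13): S = 19/12.
With f = 4: 5·4^(-1) = 1.25, so h^(-1) = 19/12 − 1.25 = 1/3.
Hence h = 1/(1/3) = 3.
Check: U(4, 3) = 0.6316.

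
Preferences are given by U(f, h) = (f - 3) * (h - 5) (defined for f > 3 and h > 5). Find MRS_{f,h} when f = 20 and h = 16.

MRS = 11/17

MU_f = (h−5), MU_h = (f−3).
MRS = (h−5)/(f−3).
At (20, 16): MRS = 11/17.
The indifference curve has slope −11/17 at this bundle.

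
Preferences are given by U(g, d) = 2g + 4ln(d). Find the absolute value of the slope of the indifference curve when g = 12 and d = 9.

MRS = 4.5

MU_g = 2, MU_d = 4/d.
MRS = 2 ÷ (4/d).
At (12, 9): MRS = 4.5.
That is, one extra unit of g is worth 4.5 units of d at the margin.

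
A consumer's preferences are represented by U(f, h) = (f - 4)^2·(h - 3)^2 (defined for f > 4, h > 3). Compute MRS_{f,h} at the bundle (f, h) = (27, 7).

MU_f = 2·(f−4)·(h−3)^2, MU_h = 2·(f−4)^2·(h−3).
MRS = (h−3)/(f−4).
At (27, 7): MRS = 4/23.
That is, one extra unit of f is worth 4/23 units of h at the margin.

MRS = 4/23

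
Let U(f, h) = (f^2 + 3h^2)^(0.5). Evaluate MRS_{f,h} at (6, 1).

For CES with ρ = 2, MRS = (1/3)·(h/f)^(-1).
At (6, 1): MRS = 2.
The indifference curve has slope −2 at this bundle.

MRS = 2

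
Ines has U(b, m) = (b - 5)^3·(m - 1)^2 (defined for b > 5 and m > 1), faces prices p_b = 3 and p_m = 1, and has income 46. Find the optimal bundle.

MU_b = 3·(b−5)^2·(m−1)^2, MU_m = 2·(b−5)^3·(m−1).
MRS = (3/2)·(m−1)/(b−5).
Tangency: set MRS = p_b/p_m = 3/1 = 3.
So (3/2)·(m − 1)/(b − 5) = 3, i.e. (m − 1) = 2·(b − 5).
Rewrite the budget in excess-of-subsistence terms: 3·(b − 5) + 1·(m − 1) = 46 − 3·5 − 1·1 = 30.
Substituting, 5·(b − 5) = 30, so b − 5 = 6 and b* = 11.
Then m − 1 = 2·6 = 12, so m* = 13.

b* = 11, m* = 13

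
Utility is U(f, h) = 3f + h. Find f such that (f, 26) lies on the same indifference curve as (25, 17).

f = 22

U(25, 17) = 92.
Set U(f, 26) = 92 and solve.
3f + 26 = 92 ⇒ 3f = 66 ⇒ f = 22.
Check: U(22, 26) = 92.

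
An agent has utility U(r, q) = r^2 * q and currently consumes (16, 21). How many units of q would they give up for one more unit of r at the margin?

MRS = 2.625

MU_r = 2·r·q and MU_q = r^2.
MRS = MU_r/MU_q = (2/1)·q/r.
At (16, 21): MRS = 2.625.
The indifference curve has slope −2.625 at this bundle.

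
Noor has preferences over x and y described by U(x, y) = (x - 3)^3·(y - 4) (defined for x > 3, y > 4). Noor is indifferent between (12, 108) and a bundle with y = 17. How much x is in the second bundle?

x = 21

U(12, 108) = 75816.
Set U(x, 17) = 75816 and solve.
With y = 17: (17 − 4) = 13, so (x − 3)^3 = 75816/13 = 5832.
Taking the cube root (with x > 3): x − 3 = 18, so x = 21.
Check: U(21, 17) = 75816.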